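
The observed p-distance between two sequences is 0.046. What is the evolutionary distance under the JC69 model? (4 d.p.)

d = −(3/4) ln(1 − 4p/3) = −0.75 ln(1 − 0.061333) = −0.75 ln(0.938667)
  = −0.75 × (-0.063294) = 0.047471 substitutions/site.

0.0475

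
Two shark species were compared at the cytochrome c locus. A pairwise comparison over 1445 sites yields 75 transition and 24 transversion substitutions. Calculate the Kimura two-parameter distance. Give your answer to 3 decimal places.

P = 75/1445 ≈ 0.051903 and Q = 24/1445 ≈ 0.016609.
Under the Kimura two-parameter model, d = −½ ln(1 − 2P − Q) − ¼ ln(1 − 2Q).
1 − 2P − Q = 0.879585, giving −½ ln(0.879585) = 0.064153.
1 − 2Q = 0.966782, giving −¼ ln(0.966782) = 0.008446.
d = 0.064153 + 0.008446 = 0.072599.

0.073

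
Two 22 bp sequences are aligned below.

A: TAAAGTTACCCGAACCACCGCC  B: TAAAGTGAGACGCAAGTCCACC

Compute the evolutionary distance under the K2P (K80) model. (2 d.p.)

Of 22 sites, 1 differences are transitions and 7 are transversions, so P = 1/22 ≈ 0.045455 and Q = 7/22 ≈ 0.318182.
Under the Kimura two-parameter model, d = −½ ln(1 − 2P − Q) − ¼ ln(1 − 2Q).
1 − 2P − Q = 0.590908, giving −½ ln(0.590908) = 0.263047.
1 − 2Q = 0.363636, giving −¼ ln(0.363636) = 0.252900.
d = 0.263047 + 0.252900 = 0.515947.

0.52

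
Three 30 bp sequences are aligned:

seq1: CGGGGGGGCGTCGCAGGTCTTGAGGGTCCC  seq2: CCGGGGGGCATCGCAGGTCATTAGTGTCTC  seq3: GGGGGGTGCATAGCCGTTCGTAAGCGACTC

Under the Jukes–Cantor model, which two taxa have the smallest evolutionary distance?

seq1–seq2: 6/30 differ, p = 0.200, d = 0.233.
seq1–seq3: 11/30 differ, p = 0.367, d = 0.503.
seq2–seq3: 10/30 differ, p = 0.333, d = 0.441.
The smallest distance is between seq1 and seq2.

seq1 and seq2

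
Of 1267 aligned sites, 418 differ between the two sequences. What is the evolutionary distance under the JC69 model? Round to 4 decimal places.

p = 418/1267 ≈ 0.329913.
d = −(3/4) ln(1 − 4p/3) = −0.75 ln(1 − 0.439884) = −0.75 ln(0.560116)
  = −0.75 × (-0.579611) = 0.434708 substitutions/site.

0.4347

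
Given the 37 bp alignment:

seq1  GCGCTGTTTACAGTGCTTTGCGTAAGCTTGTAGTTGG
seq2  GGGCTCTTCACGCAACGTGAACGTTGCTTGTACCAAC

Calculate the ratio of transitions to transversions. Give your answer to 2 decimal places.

Transitions are A↔G and C↔T; transversions are all other mismatches.
Transitions: 6. Transversions: 14.
R = 6/14 = 0.428571… ≈ 0.43 (to 2 d.p.).

0.43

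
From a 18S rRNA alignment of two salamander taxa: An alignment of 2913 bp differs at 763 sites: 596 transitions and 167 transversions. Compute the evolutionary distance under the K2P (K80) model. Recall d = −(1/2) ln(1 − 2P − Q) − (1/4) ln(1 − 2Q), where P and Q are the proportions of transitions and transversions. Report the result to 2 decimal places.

0.34

P = 596/2913 ≈ 0.2046 and Q = 167/2913 ≈ 0.057329.
Under the Kimura two-parameter model, d = −½ ln(1 − 2P − Q) − ¼ ln(1 − 2Q).
1 − 2P − Q = 0.533471, giving −½ ln(0.533471) = 0.314175.
1 − 2Q = 0.885342, giving −¼ ln(0.885342) = 0.030445.
d = 0.314175 + 0.030445 = 0.344620.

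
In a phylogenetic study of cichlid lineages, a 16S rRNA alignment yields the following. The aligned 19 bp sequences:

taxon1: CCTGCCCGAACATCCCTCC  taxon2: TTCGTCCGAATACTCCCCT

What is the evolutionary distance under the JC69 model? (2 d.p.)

The sequences differ at 9 of 19 sites (1, 2, 3, 5, 11, 13, 14, 17, 19), so p = 9/19 ≈ 0.473684.
d = −(3/4) ln(1 − 4p/3) = −0.75 ln(1 − 0.631579) = −0.75 ln(0.368421)
  = −0.75 × (-0.998529) = 0.748897 substitutions/site.

0.75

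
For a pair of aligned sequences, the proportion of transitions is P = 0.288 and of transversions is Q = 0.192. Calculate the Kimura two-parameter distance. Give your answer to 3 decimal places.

Under the Kimura two-parameter model, d = −½ ln(1 − 2P − Q) − ¼ ln(1 − 2Q).
1 − 2P − Q = 0.232, giving −½ ln(0.232) = 0.730509.
1 − 2Q = 0.616, giving −¼ ln(0.616) = 0.121127.
d = 0.730509 + 0.121127 = 0.851636.

0.852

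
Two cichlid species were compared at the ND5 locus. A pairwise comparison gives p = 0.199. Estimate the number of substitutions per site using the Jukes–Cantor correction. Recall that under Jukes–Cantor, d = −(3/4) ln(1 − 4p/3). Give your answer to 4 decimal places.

d = −(3/4) ln(1 − 4p/3) = −0.75 ln(1 − 0.265333) = −0.75 ln(0.734667)
  = −0.75 × (-0.308338) = 0.231254 substitutions/site.

0.2313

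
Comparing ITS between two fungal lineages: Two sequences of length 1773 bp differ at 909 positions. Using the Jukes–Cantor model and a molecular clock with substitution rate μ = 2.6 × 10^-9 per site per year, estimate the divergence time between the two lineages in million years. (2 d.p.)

165.97

p = 909/1773 ≈ 0.51269.
d = −(3/4) ln(1 − 4p/3) = −0.75 ln(1 − 0.683587) = −0.75 ln(0.316413)
  = −0.75 × (-1.150707) = 0.863030 substitutions/site.
Under a molecular clock d = 2μt, so t = d/(2μ) = 0.863030 / (2 × 2.6 × 10^-9) = 165.97 million years.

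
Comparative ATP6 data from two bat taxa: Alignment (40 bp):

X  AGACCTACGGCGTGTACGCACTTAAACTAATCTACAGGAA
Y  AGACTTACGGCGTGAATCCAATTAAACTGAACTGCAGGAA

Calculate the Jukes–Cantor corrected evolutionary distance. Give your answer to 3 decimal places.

0.233

The sequences differ at 8 of 40 sites (5, 15, 17, 18, 21, 29, 31, 34), so p = 8/40 = 0.2.
d = −(3/4) ln(1 − 4p/3) = −0.75 ln(1 − 0.266667) = −0.75 ln(0.733333)
  = −0.75 × (-0.310155) = 0.232616 substitutions/site.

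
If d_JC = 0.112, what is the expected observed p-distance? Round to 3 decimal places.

0.104

p = (3/4)(1 − e^(−4d/3)) = 0.75 × (1 − e^(-0.149333)) = 0.75 × (1 − 0.861282) = 0.104039.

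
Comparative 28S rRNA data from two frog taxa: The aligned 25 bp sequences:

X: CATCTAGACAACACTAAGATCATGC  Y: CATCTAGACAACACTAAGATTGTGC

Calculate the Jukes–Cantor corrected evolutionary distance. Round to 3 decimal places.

The sequences differ at 2 of 25 sites (21, 22), so p = 2/25 = 0.08.
d = −(3/4) ln(1 − 4p/3) = −0.75 ln(1 − 0.106667) = −0.75 ln(0.893333)
  = −0.75 × (-0.112796) = 0.084597 substitutions/site.

0.085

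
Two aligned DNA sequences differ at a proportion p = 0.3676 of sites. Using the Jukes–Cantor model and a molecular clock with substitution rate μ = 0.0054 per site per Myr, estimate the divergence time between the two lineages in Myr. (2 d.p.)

d = −(3/4) ln(1 − 4p/3) = −0.75 ln(1 − 0.490133) = −0.75 ln(0.509867)
  = −0.75 × (-0.673605) = 0.505204 substitutions/site.
Under a molecular clock d = 2μt, so t = d/(2μ) = 0.505204 / (2 × 0.0054) = 46.78 Myr.

46.78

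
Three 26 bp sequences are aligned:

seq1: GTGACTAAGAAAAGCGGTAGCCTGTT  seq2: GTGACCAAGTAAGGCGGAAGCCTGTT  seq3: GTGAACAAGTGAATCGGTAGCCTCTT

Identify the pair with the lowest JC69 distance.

seq1 and seq2

seq1–seq2: 4/26 differ, p = 0.154, d = 0.172.
seq1–seq3: 6/26 differ, p = 0.231, d = 0.276.
seq2–seq3: 6/26 differ, p = 0.231, d = 0.276.
The smallest distance is between seq1 and seq2.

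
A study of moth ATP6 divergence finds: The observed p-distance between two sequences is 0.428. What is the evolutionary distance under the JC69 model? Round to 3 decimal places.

d = −(3/4) ln(1 − 4p/3) = −0.75 ln(1 − 0.570667) = −0.75 ln(0.429333)
  = −0.75 × (-0.845522) = 0.634142 substitutions/site.

0.634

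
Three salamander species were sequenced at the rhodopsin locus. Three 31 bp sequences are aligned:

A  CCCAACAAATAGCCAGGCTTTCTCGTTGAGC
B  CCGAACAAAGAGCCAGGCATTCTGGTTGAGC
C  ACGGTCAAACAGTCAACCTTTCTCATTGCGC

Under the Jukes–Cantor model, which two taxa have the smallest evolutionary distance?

A–B: 4/31 differ, p = 0.129, d = 0.142.
A–C: 10/31 differ, p = 0.323, d = 0.422.
B–C: 11/31 differ, p = 0.355, d = 0.481.
The smallest distance is between A and B.

A and B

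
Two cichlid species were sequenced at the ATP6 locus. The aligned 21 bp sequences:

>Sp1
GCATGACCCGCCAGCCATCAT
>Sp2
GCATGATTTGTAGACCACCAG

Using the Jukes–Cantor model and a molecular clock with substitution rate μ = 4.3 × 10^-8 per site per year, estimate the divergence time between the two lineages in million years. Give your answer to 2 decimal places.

7.39

The sequences differ at 9 of 21 sites (7, 8, 9, 11, 12, 13, 14, 18, 21), so p = 9/21 ≈ 0.428571.
d = −(3/4) ln(1 − 4p/3) = −0.75 ln(1 − 0.571428) = −0.75 ln(0.428572)
  = −0.75 × (-0.847297) = 0.635473 substitutions/site.
Under a molecular clock d = 2μt, so t = d/(2μ) = 0.635473 / (2 × 4.3 × 10^-8) = 7.39 million years.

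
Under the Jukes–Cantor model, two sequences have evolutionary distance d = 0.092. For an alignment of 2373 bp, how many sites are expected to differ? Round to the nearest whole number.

Invert JC69: p = (3/4)(1 − e^(−4d/3)) = 0.75 × (1 − e^(-0.122667)) = 0.75 × (1 − 0.884558) = 0.086582.
Expected differing sites = pL ≈ 0.086582 × 2373 = 205.459086 ≈ 205.

205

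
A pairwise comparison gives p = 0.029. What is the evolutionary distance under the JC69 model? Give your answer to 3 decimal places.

0.030

d = −(3/4) ln(1 − 4p/3) = −0.75 ln(1 − 0.038667) = −0.75 ln(0.961333)
  = −0.75 × (-0.039434) = 0.029576 substitutions/site.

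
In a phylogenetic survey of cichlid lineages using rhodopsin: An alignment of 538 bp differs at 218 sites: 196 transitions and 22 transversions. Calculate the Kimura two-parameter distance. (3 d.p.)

P = 196/538 ≈ 0.364312 and Q = 22/538 ≈ 0.040892.
Under the Kimura two-parameter model, d = −½ ln(1 − 2P − Q) − ¼ ln(1 − 2Q).
1 − 2P − Q = 0.230484, giving −½ ln(0.230484) = 0.733787.
1 − 2Q = 0.918216, giving −¼ ln(0.918216) = 0.021331.
d = 0.733787 + 0.021331 = 0.755118.

0.755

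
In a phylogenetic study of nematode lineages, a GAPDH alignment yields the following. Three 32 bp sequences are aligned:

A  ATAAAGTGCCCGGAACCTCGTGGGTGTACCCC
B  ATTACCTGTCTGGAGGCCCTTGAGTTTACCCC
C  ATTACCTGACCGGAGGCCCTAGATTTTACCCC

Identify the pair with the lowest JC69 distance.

B and C

A–B: 11/32 differ, p = 0.344, d = 0.460.
A–C: 12/32 differ, p = 0.375, d = 0.520.
B–C: 4/32 differ, p = 0.125, d = 0.137.
The smallest distance is between B and C.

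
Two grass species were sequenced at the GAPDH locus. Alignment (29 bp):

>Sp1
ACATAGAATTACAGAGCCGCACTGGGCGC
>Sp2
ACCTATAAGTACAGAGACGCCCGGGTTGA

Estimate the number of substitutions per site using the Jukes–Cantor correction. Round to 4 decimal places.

0.4006

The sequences differ at 9 of 29 sites (3, 6, 9, 17, 21, 23, 26, 27, 29), so p = 9/29 ≈ 0.310345.
d = −(3/4) ln(1 − 4p/3) = −0.75 ln(1 − 0.413793) = −0.75 ln(0.586207)
  = −0.75 × (-0.534082) = 0.400562 substitutions/site.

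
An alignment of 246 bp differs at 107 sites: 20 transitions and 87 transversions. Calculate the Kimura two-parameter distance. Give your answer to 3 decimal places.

0.670

P = 20/246 ≈ 0.081301 and Q = 87/246 ≈ 0.353659.
Under the Kimura two-parameter model, d = −½ ln(1 − 2P − Q) − ¼ ln(1 − 2Q).
1 − 2P − Q = 0.483739, giving −½ ln(0.483739) = 0.363105.
1 − 2Q = 0.292682, giving −¼ ln(0.292682) = 0.307167.
d = 0.363105 + 0.307167 = 0.670272.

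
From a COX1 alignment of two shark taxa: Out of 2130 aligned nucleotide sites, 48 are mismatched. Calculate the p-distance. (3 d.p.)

0.023

p = 48/2130 = 0.022535… ≈ 0.023 (to 3 d.p.).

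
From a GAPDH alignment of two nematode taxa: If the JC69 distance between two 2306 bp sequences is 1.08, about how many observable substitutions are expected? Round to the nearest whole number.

Invert JC69: p = (3/4)(1 − e^(−4d/3)) = 0.75 × (1 − e^(-1.44)) = 0.75 × (1 − 0.236928) = 0.572304.
Expected differing sites = pL ≈ 0.572304 × 2306 = 1319.733024 ≈ 1320.

1320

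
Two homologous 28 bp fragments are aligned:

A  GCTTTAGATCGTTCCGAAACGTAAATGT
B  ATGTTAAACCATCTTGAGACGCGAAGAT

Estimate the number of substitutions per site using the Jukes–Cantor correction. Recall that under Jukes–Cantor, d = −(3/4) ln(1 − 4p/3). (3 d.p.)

0.824

The sequences differ at 14 of 28 sites, so p = 14/28 = 0.5.
d = −(3/4) ln(1 − 4p/3) = −0.75 ln(1 − 0.666667) = −0.75 ln(0.333333)
  = −0.75 × (-1.098613) = 0.823960 substitutions/site.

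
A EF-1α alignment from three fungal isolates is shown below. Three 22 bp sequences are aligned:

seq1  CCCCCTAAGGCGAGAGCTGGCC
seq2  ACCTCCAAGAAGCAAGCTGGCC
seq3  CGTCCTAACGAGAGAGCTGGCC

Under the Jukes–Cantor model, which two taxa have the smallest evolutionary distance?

seq1 and seq3

seq1–seq2: 7/22 differ, p = 0.318, d = 0.414.
seq1–seq3: 4/22 differ, p = 0.182, d = 0.208.
seq2–seq3: 9/22 differ, p = 0.409, d = 0.591.
The smallest distance is between seq1 and seq3.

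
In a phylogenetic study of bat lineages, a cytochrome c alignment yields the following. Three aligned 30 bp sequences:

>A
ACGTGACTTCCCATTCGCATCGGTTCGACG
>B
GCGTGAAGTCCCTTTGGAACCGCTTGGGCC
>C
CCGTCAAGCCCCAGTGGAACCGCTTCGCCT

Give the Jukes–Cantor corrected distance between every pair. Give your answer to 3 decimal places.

d(A,B) = 0.503, d(A,C) = 0.572, d(B,C) = 0.330

A–B: 11/30 sites differ → p ≈ 0.366667, d = −0.75 ln(1 − 0.488889) = 0.503376 ≈ 0.503.
A–C: 12/30 sites differ → p = 0.4, d = −0.75 ln(1 − 0.533333) = 0.571605 ≈ 0.572.
B–C: 8/30 sites differ → p ≈ 0.266667, d = −0.75 ln(1 − 0.355556) = 0.329526 ≈ 0.330.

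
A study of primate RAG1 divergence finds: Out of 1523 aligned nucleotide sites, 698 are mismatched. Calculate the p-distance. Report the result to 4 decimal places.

0.4583

p = 698/1523 = 0.458305… ≈ 0.4583 (to 4 d.p.).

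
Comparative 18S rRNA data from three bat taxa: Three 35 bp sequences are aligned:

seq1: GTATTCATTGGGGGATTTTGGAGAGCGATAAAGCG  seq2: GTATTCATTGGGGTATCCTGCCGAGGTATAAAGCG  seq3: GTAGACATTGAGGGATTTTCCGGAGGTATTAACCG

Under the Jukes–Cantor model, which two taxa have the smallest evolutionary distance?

seq1–seq2: 7/35 differ, p = 0.200, d = 0.233.
seq1–seq3: 10/35 differ, p = 0.286, d = 0.360.
seq2–seq3: 10/35 differ, p = 0.286, d = 0.360.
The smallest distance is between seq1 and seq2.

seq1 and seq2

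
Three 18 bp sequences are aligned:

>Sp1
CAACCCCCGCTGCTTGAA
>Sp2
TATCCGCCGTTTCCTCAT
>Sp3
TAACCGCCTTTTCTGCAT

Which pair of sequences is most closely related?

Sp1–Sp2: 8/18 differ, p = 0.444, d = 0.673.
Sp1–Sp3: 8/18 differ, p = 0.444, d = 0.673.
Sp2–Sp3: 4/18 differ, p = 0.222, d = 0.264.
The smallest distance is between Sp2 and Sp3.

Sp2 and Sp3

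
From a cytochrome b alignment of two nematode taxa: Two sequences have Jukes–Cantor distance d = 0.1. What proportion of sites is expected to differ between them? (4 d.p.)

0.0936

p = (3/4)(1 − e^(−4d/3)) = 0.75 × (1 − e^(-0.133333)) = 0.75 × (1 − 0.875174) = 0.093620.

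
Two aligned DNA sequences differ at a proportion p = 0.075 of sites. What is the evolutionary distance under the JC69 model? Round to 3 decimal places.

0.079

d = −(3/4) ln(1 − 4p/3) = −0.75 ln(1 − 0.1) = −0.75 ln(0.9)
  = −0.75 × (-0.105361) = 0.079021 substitutions/site.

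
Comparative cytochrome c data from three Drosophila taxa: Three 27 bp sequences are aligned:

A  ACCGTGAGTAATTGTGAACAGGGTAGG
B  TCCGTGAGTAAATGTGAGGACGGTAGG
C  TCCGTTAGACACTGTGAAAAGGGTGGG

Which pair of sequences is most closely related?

A and B

A–B: 5/27 differ, p = 0.185, d = 0.213.
A–C: 7/27 differ, p = 0.259, d = 0.318.
B–C: 8/27 differ, p = 0.296, d = 0.377.
The smallest distance is between A and B.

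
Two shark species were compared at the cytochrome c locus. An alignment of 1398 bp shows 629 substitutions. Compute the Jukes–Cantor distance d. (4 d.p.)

p = 629/1398 ≈ 0.449928.
d = −(3/4) ln(1 − 4p/3) = −0.75 ln(1 − 0.599904) = −0.75 ln(0.400096)
  = −0.75 × (-0.916051) = 0.687038 substitutions/site.

0.6870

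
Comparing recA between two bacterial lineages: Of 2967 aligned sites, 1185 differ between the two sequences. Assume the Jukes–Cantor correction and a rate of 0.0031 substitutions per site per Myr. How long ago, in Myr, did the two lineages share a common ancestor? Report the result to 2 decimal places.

91.98

p = 1185/2967 ≈ 0.399393.
d = −(3/4) ln(1 − 4p/3) = −0.75 ln(1 − 0.532524) = −0.75 ln(0.467476)
  = −0.75 × (-0.760407) = 0.570305 substitutions/site.
Under a molecular clock d = 2μt, so t = d/(2μ) = 0.570305 / (2 × 0.0031) = 91.98 Myr.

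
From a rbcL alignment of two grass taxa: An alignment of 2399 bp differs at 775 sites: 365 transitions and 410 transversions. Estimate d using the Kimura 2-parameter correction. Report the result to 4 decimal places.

P = 365/2399 ≈ 0.152147 and Q = 410/2399 ≈ 0.170905.
Under the Kimura two-parameter model, d = −½ ln(1 − 2P − Q) − ¼ ln(1 − 2Q).
1 − 2P − Q = 0.524801, giving −½ ln(0.524801) = 0.322368.
1 − 2Q = 0.65819, giving −¼ ln(0.65819) = 0.104565.
d = 0.322368 + 0.104565 = 0.426933.

0.4269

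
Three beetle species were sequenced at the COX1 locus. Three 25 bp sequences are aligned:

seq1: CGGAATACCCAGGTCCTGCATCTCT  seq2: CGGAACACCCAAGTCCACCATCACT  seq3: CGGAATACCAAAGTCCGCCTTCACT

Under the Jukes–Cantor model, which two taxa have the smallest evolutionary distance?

seq2 and seq3

seq1–seq2: 5/25 differ, p = 0.200, d = 0.233.
seq1–seq3: 6/25 differ, p = 0.240, d = 0.289.
seq2–seq3: 4/25 differ, p = 0.160, d = 0.180.
The smallest distance is between seq2 and seq3.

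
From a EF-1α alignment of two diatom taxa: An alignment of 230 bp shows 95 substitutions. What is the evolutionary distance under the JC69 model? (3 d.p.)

0.600

p = 95/230 ≈ 0.413043.
d = −(3/4) ln(1 − 4p/3) = −0.75 ln(1 − 0.550724) = −0.75 ln(0.449276)
  = −0.75 × (-0.800118) = 0.600089 substitutions/site.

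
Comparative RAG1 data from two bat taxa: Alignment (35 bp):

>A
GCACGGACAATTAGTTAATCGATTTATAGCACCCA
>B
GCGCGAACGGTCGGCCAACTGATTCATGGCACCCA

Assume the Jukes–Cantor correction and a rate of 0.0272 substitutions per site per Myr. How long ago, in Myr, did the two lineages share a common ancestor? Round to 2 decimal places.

8.42

The sequences differ at 12 of 35 sites, so p = 12/35 ≈ 0.342857.
d = −(3/4) ln(1 − 4p/3) = −0.75 ln(1 − 0.457143) = −0.75 ln(0.542857)
  = −0.75 × (-0.610909) = 0.458182 substitutions/site.
Under a molecular clock d = 2μt, so t = d/(2μ) = 0.458182 / (2 × 0.0272) = 8.42 Myr.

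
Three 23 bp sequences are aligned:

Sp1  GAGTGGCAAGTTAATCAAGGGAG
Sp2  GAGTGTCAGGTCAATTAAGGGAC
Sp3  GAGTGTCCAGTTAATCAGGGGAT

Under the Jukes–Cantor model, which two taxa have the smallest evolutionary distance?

Sp1 and Sp3

Sp1–Sp2: 5/23 differ, p = 0.217, d = 0.257.
Sp1–Sp3: 4/23 differ, p = 0.174, d = 0.198.
Sp2–Sp3: 6/23 differ, p = 0.261, d = 0.321.
The smallest distance is between Sp1 and Sp3.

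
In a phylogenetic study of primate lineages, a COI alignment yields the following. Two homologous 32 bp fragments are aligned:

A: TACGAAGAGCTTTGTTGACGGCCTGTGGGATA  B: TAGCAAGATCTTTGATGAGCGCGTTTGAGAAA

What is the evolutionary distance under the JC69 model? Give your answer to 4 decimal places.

The sequences differ at 10 of 32 sites (3, 4, 9, 15, 19, 20, 23, 25, 28, 31), so p = 10/32 = 0.3125.
d = −(3/4) ln(1 − 4p/3) = −0.75 ln(1 − 0.416667) = −0.75 ln(0.583333)
  = −0.75 × (-0.538997) = 0.404248 substitutions/site.

0.4042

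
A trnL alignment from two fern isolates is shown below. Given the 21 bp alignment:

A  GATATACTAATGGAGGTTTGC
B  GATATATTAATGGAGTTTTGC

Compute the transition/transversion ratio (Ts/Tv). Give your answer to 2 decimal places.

1.00

Transitions are A↔G and C↔T; transversions are all other mismatches.
Transitions: 1. Transversions: 1.
R = 1/1 = 1.00.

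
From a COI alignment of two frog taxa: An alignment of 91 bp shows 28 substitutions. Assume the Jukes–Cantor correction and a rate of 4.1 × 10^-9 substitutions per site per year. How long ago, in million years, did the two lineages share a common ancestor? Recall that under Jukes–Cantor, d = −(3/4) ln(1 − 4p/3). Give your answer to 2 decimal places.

p = 28/91 ≈ 0.307692.
d = −(3/4) ln(1 − 4p/3) = −0.75 ln(1 − 0.410256) = −0.75 ln(0.589744)
  = −0.75 × (-0.528067) = 0.396050 substitutions/site.
Under a molecular clock d = 2μt, so t = d/(2μ) = 0.396050 / (2 × 4.1 × 10^-9) = 48.30 million years.

48.30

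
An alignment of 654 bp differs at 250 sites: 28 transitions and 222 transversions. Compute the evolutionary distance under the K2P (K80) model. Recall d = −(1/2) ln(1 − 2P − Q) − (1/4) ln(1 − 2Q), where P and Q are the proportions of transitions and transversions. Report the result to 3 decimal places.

0.561

P = 28/654 ≈ 0.042813 and Q = 222/654 ≈ 0.33945.
Under the Kimura two-parameter model, d = −½ ln(1 − 2P − Q) − ¼ ln(1 − 2Q).
1 − 2P − Q = 0.574924, giving −½ ln(0.574924) = 0.276759.
1 − 2Q = 0.3211, giving −¼ ln(0.3211) = 0.284001.
d = 0.276759 + 0.284001 = 0.560760.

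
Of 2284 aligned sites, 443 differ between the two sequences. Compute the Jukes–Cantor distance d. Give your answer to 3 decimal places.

0.224

p = 443/2284 ≈ 0.193958.
d = −(3/4) ln(1 − 4p/3) = −0.75 ln(1 − 0.258611) = −0.75 ln(0.741389)
  = −0.75 × (-0.299230) = 0.224423 substitutions/site.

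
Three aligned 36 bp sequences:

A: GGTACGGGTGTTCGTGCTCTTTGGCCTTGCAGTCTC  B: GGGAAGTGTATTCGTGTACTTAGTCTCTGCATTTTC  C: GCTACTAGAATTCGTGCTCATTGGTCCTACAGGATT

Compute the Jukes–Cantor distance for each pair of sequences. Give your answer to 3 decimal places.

A–B: 12/36 sites differ → p ≈ 0.333333, d = −0.75 ln(1 − 0.444444) = 0.440839 ≈ 0.441.
A–C: 12/36 sites differ → p ≈ 0.333333, d = −0.75 ln(1 − 0.444444) = 0.440839 ≈ 0.441.
B–C: 18/36 sites differ → p = 0.5, d = −0.75 ln(1 − 0.666667) = 0.823960 ≈ 0.824.

d(A,B) = 0.441, d(A,C) = 0.441, d(B,C) = 0.824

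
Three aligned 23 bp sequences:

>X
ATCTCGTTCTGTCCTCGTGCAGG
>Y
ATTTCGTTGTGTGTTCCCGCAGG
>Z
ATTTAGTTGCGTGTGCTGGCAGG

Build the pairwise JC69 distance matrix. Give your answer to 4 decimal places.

d(X,Y) = 0.3206, d(X,Z) = 0.5532, d(Y,Z) = 0.2567

X–Y: 6/23 sites differ → p ≈ 0.26087, d = −0.75 ln(1 − 0.347827) = 0.320584 ≈ 0.3206.
X–Z: 9/23 sites differ → p ≈ 0.391304, d = −0.75 ln(1 − 0.521739) = 0.553199 ≈ 0.5532.
Y–Z: 5/23 sites differ → p ≈ 0.217391, d = −0.75 ln(1 − 0.289855) = 0.256715 ≈ 0.2567.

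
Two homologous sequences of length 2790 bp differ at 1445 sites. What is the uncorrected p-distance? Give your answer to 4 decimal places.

0.5179

p = 1445/2790 = 0.517921… ≈ 0.5179 (to 4 d.p.).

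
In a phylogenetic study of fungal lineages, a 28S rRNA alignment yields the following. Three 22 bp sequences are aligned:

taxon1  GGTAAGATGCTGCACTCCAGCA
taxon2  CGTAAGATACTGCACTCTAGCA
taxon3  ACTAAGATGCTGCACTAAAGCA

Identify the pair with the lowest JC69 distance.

taxon1 and taxon2

taxon1–taxon2: 3/22 differ, p = 0.136, d = 0.151.
taxon1–taxon3: 4/22 differ, p = 0.182, d = 0.208.
taxon2–taxon3: 5/22 differ, p = 0.227, d = 0.271.
The smallest distance is between taxon1 and taxon2.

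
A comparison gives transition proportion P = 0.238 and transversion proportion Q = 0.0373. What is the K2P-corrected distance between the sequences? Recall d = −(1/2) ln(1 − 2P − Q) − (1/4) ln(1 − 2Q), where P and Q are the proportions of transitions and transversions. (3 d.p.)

Under the Kimura two-parameter model, d = −½ ln(1 − 2P − Q) − ¼ ln(1 − 2Q).
1 − 2P − Q = 0.4867, giving −½ ln(0.4867) = 0.360054.
1 − 2Q = 0.9254, giving −¼ ln(0.9254) = 0.019382.
d = 0.360054 + 0.019382 = 0.379436.

0.379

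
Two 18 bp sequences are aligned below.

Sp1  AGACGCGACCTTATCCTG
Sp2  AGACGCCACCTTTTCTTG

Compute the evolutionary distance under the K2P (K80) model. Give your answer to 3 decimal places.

0.188

Of 18 sites, 1 differences are transitions and 2 are transversions, so P = 1/18 ≈ 0.055556 and Q = 2/18 ≈ 0.111111.
Under the Kimura two-parameter model, d = −½ ln(1 − 2P − Q) − ¼ ln(1 − 2Q).
1 − 2P − Q = 0.777777, giving −½ ln(0.777777) = 0.125658.
1 − 2Q = 0.777778, giving −¼ ln(0.777778) = 0.062829.
d = 0.125658 + 0.062829 = 0.188487.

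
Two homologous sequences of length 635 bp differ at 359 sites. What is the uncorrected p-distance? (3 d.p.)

0.565

p = 359/635 = 0.565354… ≈ 0.565 (to 3 d.p.).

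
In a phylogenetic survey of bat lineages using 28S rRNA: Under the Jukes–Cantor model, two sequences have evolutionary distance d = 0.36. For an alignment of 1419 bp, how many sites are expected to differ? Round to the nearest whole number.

Invert JC69: p = (3/4)(1 − e^(−4d/3)) = 0.75 × (1 − e^(-0.48)) = 0.75 × (1 − 0.618783) = 0.285913.
Expected differing sites = pL ≈ 0.285913 × 1419 = 405.710547 ≈ 406.

406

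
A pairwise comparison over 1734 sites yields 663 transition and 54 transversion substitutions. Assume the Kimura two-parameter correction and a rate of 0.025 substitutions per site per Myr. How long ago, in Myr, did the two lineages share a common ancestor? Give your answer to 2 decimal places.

P = 663/1734 ≈ 0.382353 and Q = 54/1734 ≈ 0.031142.
Under the Kimura two-parameter model, d = −½ ln(1 − 2P − Q) − ¼ ln(1 − 2Q).
1 − 2P − Q = 0.204152, giving −½ ln(0.204152) = 0.794445.
1 − 2Q = 0.937716, giving −¼ ln(0.937716) = 0.016077.
d = 0.794445 + 0.016077 = 0.810522.
Under a molecular clock d = 2μt, so t = d/(2μ) = 0.810522 / (2 × 0.025) = 16.21 Myr.

16.21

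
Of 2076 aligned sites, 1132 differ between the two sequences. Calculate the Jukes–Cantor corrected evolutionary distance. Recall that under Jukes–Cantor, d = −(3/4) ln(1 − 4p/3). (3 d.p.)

0.974

p = 1132/2076 ≈ 0.545279.
d = −(3/4) ln(1 − 4p/3) = −0.75 ln(1 − 0.727039) = −0.75 ln(0.272961)
  = −0.75 × (-1.298426) = 0.973820 substitutions/site.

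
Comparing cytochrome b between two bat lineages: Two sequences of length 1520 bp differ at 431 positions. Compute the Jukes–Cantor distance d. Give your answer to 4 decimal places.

0.3562

p = 431/1520 ≈ 0.283553.
d = −(3/4) ln(1 − 4p/3) = −0.75 ln(1 − 0.378071) = −0.75 ln(0.621929)
  = −0.75 × (-0.474929) = 0.356197 substitutions/site.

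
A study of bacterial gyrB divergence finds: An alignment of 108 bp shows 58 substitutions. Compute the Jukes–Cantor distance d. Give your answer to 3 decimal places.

0.944

p = 58/108 ≈ 0.537037.
d = −(3/4) ln(1 − 4p/3) = −0.75 ln(1 − 0.716049) = −0.75 ln(0.283951)
  = −0.75 × (-1.258954) = 0.944216 substitutions/site.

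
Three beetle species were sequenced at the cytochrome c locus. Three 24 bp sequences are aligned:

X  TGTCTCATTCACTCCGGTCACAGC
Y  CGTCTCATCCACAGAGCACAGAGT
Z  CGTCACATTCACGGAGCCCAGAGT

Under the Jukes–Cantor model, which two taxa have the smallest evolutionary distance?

X–Y: 9/24 differ, p = 0.375, d = 0.520.
X–Z: 9/24 differ, p = 0.375, d = 0.520.
Y–Z: 4/24 differ, p = 0.167, d = 0.188.
The smallest distance is between Y and Z.

Y and Z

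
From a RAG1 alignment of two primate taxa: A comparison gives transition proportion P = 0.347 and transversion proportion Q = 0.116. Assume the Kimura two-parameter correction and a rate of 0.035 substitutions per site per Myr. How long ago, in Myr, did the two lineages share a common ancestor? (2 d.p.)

12.81

Under the Kimura two-parameter model, d = −½ ln(1 − 2P − Q) − ¼ ln(1 − 2Q).
1 − 2P − Q = 0.19, giving −½ ln(0.19) = 0.830366.
1 − 2Q = 0.768, giving −¼ ln(0.768) = 0.065991.
d = 0.830366 + 0.065991 = 0.896357.
Under a molecular clock d = 2μt, so t = d/(2μ) = 0.896357 / (2 × 0.035) = 12.81 Myr.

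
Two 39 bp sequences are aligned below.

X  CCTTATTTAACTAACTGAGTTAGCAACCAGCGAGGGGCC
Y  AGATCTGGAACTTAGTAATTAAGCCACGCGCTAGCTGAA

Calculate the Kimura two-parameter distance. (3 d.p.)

1.001

Of 39 sites, 1 differences are transitions and 18 are transversions, so P = 1/39 ≈ 0.025641 and Q = 18/39 ≈ 0.461538.
Under the Kimura two-parameter model, d = −½ ln(1 − 2P − Q) − ¼ ln(1 − 2Q).
1 − 2P − Q = 0.48718, giving −½ ln(0.48718) = 0.359561.
1 − 2Q = 0.076924, giving −¼ ln(0.076924) = 0.641234.
d = 0.359561 + 0.641234 = 1.000795.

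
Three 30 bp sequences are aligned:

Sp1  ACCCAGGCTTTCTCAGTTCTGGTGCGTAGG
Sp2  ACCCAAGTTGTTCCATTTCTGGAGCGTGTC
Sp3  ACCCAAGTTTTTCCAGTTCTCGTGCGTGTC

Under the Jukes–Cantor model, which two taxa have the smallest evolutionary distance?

Sp1–Sp2: 10/30 differ, p = 0.333, d = 0.441.
Sp1–Sp3: 8/30 differ, p = 0.267, d = 0.330.
Sp2–Sp3: 4/30 differ, p = 0.133, d = 0.147.
The smallest distance is between Sp2 and Sp3.

Sp2 and Sp3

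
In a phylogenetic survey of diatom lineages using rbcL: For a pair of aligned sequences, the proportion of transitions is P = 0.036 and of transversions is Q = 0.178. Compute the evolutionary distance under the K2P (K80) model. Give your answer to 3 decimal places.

Under the Kimura two-parameter model, d = −½ ln(1 − 2P − Q) − ¼ ln(1 − 2Q).
1 − 2P − Q = 0.75, giving −½ ln(0.75) = 0.143841.
1 − 2Q = 0.644, giving −¼ ln(0.644) = 0.110014.
d = 0.143841 + 0.110014 = 0.253855.

0.254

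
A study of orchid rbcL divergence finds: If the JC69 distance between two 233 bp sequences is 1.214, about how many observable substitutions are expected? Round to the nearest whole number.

140

Invert JC69: p = (3/4)(1 − e^(−4d/3)) = 0.75 × (1 − e^(-1.618667)) = 0.75 × (1 − 0.198163) = 0.601378.
Expected differing sites = pL ≈ 0.601378 × 233 = 140.121074 ≈ 140.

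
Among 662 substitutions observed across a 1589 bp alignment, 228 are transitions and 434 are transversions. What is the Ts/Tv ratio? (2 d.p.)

R = 228/434 = 0.525345… ≈ 0.53 (to 2 d.p.).

0.53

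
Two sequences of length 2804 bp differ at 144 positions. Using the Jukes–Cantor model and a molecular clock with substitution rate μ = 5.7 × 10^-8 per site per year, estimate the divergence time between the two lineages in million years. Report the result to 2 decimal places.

0.47

p = 144/2804 ≈ 0.051355.
d = −(3/4) ln(1 − 4p/3) = −0.75 ln(1 − 0.068473) = −0.75 ln(0.931527)
  = −0.75 × (-0.070930) = 0.053198 substitutions/site.
Under a molecular clock d = 2μt, so t = d/(2μ) = 0.053198 / (2 × 5.7 × 10^-8) = 0.47 million years.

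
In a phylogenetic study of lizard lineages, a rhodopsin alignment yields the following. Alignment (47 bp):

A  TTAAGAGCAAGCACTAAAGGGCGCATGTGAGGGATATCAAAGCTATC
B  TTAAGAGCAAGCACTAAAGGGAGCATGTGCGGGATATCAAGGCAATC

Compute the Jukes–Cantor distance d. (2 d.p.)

0.09

The sequences differ at 4 of 47 sites (22, 30, 41, 44), so p = 4/47 ≈ 0.085106.
d = −(3/4) ln(1 − 4p/3) = −0.75 ln(1 − 0.113475) = −0.75 ln(0.886525)
  = −0.75 × (-0.120446) = 0.090335 substitutions/site.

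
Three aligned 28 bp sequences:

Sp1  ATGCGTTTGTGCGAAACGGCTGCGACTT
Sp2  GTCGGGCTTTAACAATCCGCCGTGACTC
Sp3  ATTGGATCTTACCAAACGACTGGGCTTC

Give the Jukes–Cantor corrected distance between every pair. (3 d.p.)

Sp1–Sp2: 14/28 sites differ → p = 0.5, d = −0.75 ln(1 − 0.666667) = 0.823960 ≈ 0.824.
Sp1–Sp3: 12/28 sites differ → p ≈ 0.428571, d = −0.75 ln(1 − 0.571428) = 0.635472 ≈ 0.635.
Sp2–Sp3: 13/28 sites differ → p ≈ 0.464286, d = −0.75 ln(1 − 0.619048) = 0.723811 ≈ 0.724.

d(Sp1,Sp2) = 0.824, d(Sp1,Sp3) = 0.635, d(Sp2,Sp3) = 0.724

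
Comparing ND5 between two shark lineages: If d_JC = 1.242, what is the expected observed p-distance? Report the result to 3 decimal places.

0.607

p = (3/4)(1 − e^(−4d/3)) = 0.75 × (1 − e^(-1.656)) = 0.75 × (1 − 0.190901) = 0.606824.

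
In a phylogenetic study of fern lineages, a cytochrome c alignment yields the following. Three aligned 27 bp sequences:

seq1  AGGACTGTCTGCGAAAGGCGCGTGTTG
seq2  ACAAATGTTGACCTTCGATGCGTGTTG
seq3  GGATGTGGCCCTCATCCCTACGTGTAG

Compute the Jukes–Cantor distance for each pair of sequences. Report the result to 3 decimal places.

d(seq1,seq2) = 0.673, d(seq1,seq3) = 1.171, d(seq2,seq3) = 0.882

seq1–seq2: 12/27 sites differ → p ≈ 0.444444, d = −0.75 ln(1 − 0.592592) = 0.673455 ≈ 0.673.
seq1–seq3: 16/27 sites differ → p ≈ 0.592593, d = −0.75 ln(1 − 0.790124) = 1.170929 ≈ 1.171.
seq2–seq3: 14/27 sites differ → p ≈ 0.518519, d = −0.75 ln(1 − 0.691359) = 0.881682 ≈ 0.882.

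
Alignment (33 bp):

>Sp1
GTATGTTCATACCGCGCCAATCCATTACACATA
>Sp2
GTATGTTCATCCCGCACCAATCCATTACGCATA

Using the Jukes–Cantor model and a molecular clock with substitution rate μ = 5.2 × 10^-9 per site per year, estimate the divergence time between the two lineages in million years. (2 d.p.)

The sequences differ at 3 of 33 sites (11, 16, 29), so p = 3/33 ≈ 0.090909.
d = −(3/4) ln(1 − 4p/3) = −0.75 ln(1 − 0.121212) = −0.75 ln(0.878788)
  = −0.75 × (-0.129212) = 0.096909 substitutions/site.
Under a molecular clock d = 2μt, so t = d/(2μ) = 0.096909 / (2 × 5.2 × 10^-9) = 9.32 million years.

9.32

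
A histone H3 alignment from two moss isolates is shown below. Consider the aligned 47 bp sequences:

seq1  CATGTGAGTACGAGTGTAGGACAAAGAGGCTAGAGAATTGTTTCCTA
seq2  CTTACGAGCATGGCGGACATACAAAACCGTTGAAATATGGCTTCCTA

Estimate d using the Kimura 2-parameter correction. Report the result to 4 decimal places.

Of 47 sites, 12 differences are transitions and 10 are transversions, so P = 12/47 ≈ 0.255319 and Q = 10/47 ≈ 0.212766.
Under the Kimura two-parameter model, d = −½ ln(1 − 2P − Q) − ¼ ln(1 − 2Q).
1 − 2P − Q = 0.276596, giving −½ ln(0.276596) = 0.642599.
1 − 2Q = 0.574468, giving −¼ ln(0.574468) = 0.138578.
d = 0.642599 + 0.138578 = 0.781177.

0.7812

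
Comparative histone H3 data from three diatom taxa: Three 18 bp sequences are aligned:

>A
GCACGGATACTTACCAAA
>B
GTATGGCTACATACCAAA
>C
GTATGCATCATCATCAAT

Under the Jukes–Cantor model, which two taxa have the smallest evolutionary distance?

A and B

A–B: 4/18 differ, p = 0.222, d = 0.264.
A–C: 8/18 differ, p = 0.444, d = 0.673.
B–C: 8/18 differ, p = 0.444, d = 0.673.
The smallest distance is between A and B.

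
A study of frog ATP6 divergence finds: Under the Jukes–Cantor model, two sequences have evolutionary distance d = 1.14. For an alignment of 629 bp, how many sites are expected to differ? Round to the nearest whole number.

369

Invert JC69: p = (3/4)(1 − e^(−4d/3)) = 0.75 × (1 − e^(-1.52)) = 0.75 × (1 − 0.218712) = 0.585966.
Expected differing sites = pL ≈ 0.585966 × 629 = 368.572614 ≈ 369.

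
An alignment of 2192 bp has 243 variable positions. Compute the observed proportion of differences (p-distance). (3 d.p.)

0.111

p = 243/2192 = 0.110857… ≈ 0.111 (to 3 d.p.).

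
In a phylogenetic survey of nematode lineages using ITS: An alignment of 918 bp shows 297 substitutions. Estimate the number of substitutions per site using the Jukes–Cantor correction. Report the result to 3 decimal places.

p = 297/918 ≈ 0.323529.
d = −(3/4) ln(1 − 4p/3) = −0.75 ln(1 − 0.431372) = −0.75 ln(0.568628)
  = −0.75 × (-0.564529) = 0.423397 substitutions/site.

0.423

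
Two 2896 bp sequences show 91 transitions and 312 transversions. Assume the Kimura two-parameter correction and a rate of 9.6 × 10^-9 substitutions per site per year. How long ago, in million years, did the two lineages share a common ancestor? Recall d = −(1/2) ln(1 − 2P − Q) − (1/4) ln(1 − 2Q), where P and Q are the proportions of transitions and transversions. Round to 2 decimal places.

P = 91/2896 ≈ 0.031423 and Q = 312/2896 ≈ 0.107735.
Under the Kimura two-parameter model, d = −½ ln(1 − 2P − Q) − ¼ ln(1 − 2Q).
1 − 2P − Q = 0.829419, giving −½ ln(0.829419) = 0.093515.
1 − 2Q = 0.78453, giving −¼ ln(0.78453) = 0.060668.
d = 0.093515 + 0.060668 = 0.154183.
Under a molecular clock d = 2μt, so t = d/(2μ) = 0.154183 / (2 × 9.6 × 10^-9) = 8.03 million years.

8.03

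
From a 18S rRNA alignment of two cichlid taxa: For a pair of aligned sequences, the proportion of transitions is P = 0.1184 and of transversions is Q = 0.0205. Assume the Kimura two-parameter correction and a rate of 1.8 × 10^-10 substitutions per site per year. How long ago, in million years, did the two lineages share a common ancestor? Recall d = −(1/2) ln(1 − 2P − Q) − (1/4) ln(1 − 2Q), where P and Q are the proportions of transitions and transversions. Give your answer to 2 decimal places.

442.22

Under the Kimura two-parameter model, d = −½ ln(1 − 2P − Q) − ¼ ln(1 − 2Q).
1 − 2P − Q = 0.7427, giving −½ ln(0.7427) = 0.148732.
1 − 2Q = 0.959, giving −¼ ln(0.959) = 0.010466.
d = 0.148732 + 0.010466 = 0.159198.
Under a molecular clock d = 2μt, so t = d/(2μ) = 0.159198 / (2 × 1.8 × 10^-10) = 442.22 million years.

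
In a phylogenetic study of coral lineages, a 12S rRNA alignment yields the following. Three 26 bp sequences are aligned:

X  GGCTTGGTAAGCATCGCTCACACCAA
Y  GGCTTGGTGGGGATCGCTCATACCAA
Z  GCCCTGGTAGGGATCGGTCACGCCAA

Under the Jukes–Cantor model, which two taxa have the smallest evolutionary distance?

X–Y: 4/26 differ, p = 0.154, d = 0.172.
X–Z: 6/26 differ, p = 0.231, d = 0.276.
Y–Z: 6/26 differ, p = 0.231, d = 0.276.
The smallest distance is between X and Y.

X and Y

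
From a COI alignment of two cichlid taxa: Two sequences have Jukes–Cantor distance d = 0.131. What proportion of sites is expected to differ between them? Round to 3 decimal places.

p = (3/4)(1 − e^(−4d/3)) = 0.75 × (1 − e^(-0.174667)) = 0.75 × (1 − 0.839737) = 0.120197.

0.120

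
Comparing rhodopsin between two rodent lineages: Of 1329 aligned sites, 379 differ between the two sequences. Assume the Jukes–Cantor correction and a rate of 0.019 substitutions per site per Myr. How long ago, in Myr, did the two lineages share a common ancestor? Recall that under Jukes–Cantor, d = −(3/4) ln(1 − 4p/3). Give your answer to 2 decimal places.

9.44

p = 379/1329 ≈ 0.285177.
d = −(3/4) ln(1 − 4p/3) = −0.75 ln(1 − 0.380236) = −0.75 ln(0.619764)
  = −0.75 × (-0.478417) = 0.358813 substitutions/site.
Under a molecular clock d = 2μt, so t = d/(2μ) = 0.358813 / (2 × 0.019) = 9.44 Myr.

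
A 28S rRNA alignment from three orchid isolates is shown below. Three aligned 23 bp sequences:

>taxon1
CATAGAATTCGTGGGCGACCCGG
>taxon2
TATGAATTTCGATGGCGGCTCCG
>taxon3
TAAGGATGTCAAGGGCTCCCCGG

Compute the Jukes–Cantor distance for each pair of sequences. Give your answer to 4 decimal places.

d(taxon1,taxon2) = 0.5532, d(taxon1,taxon3) = 0.5532, d(taxon2,taxon3) = 0.5532

taxon1–taxon2: 9/23 sites differ → p ≈ 0.391304, d = −0.75 ln(1 − 0.521739) = 0.553199 ≈ 0.5532.
taxon1–taxon3: 9/23 sites differ → p ≈ 0.391304, d = −0.75 ln(1 − 0.521739) = 0.553199 ≈ 0.5532.
taxon2–taxon3: 9/23 sites differ → p ≈ 0.391304, d = −0.75 ln(1 − 0.521739) = 0.553199 ≈ 0.5532.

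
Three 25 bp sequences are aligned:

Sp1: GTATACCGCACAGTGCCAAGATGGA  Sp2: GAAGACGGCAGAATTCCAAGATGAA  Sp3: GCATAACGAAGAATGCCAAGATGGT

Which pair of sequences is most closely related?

Sp1 and Sp3

Sp1–Sp2: 7/25 differ, p = 0.280, d = 0.351.
Sp1–Sp3: 6/25 differ, p = 0.240, d = 0.289.
Sp2–Sp3: 8/25 differ, p = 0.320, d = 0.417.
The smallest distance is between Sp1 and Sp3.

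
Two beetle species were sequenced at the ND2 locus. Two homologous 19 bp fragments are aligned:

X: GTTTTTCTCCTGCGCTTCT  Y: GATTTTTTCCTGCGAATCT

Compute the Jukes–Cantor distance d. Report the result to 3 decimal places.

0.247

The sequences differ at 4 of 19 sites (2, 7, 15, 16), so p = 4/19 ≈ 0.210526.
d = −(3/4) ln(1 − 4p/3) = −0.75 ln(1 − 0.280701) = −0.75 ln(0.719299)
  = −0.75 × (-0.329478) = 0.247109 substitutions/site.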